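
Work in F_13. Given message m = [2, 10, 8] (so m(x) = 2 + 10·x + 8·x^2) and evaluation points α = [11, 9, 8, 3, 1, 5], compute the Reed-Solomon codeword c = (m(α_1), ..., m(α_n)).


c = [1, 12, 9, 0, 7, 5]

Message polynomial: m(x) = 2 + 10·x + 8·x^2 (mod 13).
For each evaluation point α_i, compute m(α_i) mod 13:
  α_1 = 11: Horner steps 8 → 7 → 1, so m(11) = 1.
  α_2 = 9: Horner steps 8 → 4 → 12, so m(9) = 12.
  α_3 = 8: Horner steps 8 → 9 → 9, so m(8) = 9.
  α_4 = 3: Horner steps 8 → 8 → 0, so m(3) = 0.
  α_5 = 1: Horner steps 8 → 5 → 7, so m(1) = 7.
  α_6 = 5: Horner steps 8 → 11 → 5, so m(5) = 5.
Codeword c = [1, 12, 9, 0, 7, 5] ∈ F_13^6.


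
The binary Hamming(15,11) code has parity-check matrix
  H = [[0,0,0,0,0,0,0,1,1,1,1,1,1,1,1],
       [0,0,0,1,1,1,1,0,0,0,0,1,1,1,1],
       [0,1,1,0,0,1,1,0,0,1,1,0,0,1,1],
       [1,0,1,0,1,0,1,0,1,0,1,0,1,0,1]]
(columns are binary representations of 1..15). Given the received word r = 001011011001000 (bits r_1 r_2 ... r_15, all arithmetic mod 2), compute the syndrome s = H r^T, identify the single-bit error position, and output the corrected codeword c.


s = (1, 1, 0, 1)^T, error position = 13, corrected codeword c = 001011011001100

Compute s = H r^T mod 2 one row at a time:
  s_1 = 1 + 1 + 0 + 0 + 1 + 0 + 0 + 0 = 3 ≡ 1 (mod 2).
  s_2 = 0 + 1 + 1 + 0 + 1 + 0 + 0 + 0 = 3 ≡ 1 (mod 2).
  s_3 = 0 + 1 + 1 + 0 + 0 + 0 + 0 + 0 = 2 ≡ 0 (mod 2).
  s_4 = 0 + 1 + 1 + 0 + 1 + 0 + 0 + 0 = 3 ≡ 1 (mod 2).
s = (1, 1, 0, 1)^T — this equals column 13 of H (binary 1101), so error is at position 13.
Correct: flip bit 13 of r = 001011011001000 to get c = 001011011001100.


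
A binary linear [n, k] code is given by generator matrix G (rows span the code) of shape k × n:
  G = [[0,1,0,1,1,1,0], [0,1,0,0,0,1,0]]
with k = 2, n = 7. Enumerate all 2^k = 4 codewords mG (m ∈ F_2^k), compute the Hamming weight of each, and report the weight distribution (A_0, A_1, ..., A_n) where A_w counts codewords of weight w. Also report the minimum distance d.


Weight distribution: A_0 = 1, A_2 = 2, A_4 = 1. Minimum distance d = 2.

Enumerate all 2^2 = 4 messages m ∈ F_2^2.
For each, compute codeword c = mG in F_2^7, then tally its weight.
  m = 00 → c = 0000000, weight = 0.
  m = 10 → c = 0101110, weight = 4.
  m = 01 → c = 0100010, weight = 2.
  m = 11 → c = 0001100, weight = 2.
Tally weights:
  weight 0: 1 codewords.
  weight 2: 2 codewords.
  weight 4: 1 codewords.
Minimum distance d = smallest w > 0 with A_w > 0 = 2.
Sanity: Σ A_w = 4 = 2^2 = 4 ✓.


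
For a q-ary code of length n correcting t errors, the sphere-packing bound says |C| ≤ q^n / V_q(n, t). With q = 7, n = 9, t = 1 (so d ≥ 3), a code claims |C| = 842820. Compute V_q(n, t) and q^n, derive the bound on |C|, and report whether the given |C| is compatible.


V_q(n, t) = 55, q^n = 40353607, Hamming bound = 733701, |C| = 842820 > bound (violated).

Step 1: Compute V_q(n, t) = Σ_{j=0}^1 C(n, j) (q−1)^j.
  j = 0: C(9,0)·(6)^0 = 1·1 = 1.
  j = 1: C(9,1)·(6)^1 = 9·6 = 54.
  V_q(n, t) = 1 + 54 = 55.
Step 2: q^n = 7^9 = 40353607.
Step 3: Hamming bound ⌊q^n / V_q(n,t)⌋ = ⌊40353607/55⌋ = 733701.
Step 4: Compare |C| = 842820 to 733701: violated.
The claimed |C| lies above the Hamming bound, so no 7-ary code of length 9 with d ≥ 3 can have 842820 codewords.


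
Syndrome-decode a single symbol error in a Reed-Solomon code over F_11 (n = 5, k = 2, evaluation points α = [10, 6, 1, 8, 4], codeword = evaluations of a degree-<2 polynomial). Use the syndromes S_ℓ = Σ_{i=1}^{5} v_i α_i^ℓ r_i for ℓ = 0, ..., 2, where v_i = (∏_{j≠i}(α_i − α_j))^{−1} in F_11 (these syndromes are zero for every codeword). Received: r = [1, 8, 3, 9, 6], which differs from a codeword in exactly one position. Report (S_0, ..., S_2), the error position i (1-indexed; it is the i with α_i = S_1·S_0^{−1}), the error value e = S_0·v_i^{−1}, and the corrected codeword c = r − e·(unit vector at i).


S = (6, 4, 10), error at position 4, error magnitude e = 10, c = [1, 8, 3, 10, 6].

Step 1: column multipliers v_i = (∏_{j≠i}(α_i − α_j))^{−1} mod 11.
  i = 1 (α = 10): (10−6)(10−1)(10−8)(10−4) = 4·9·2·6 = 432 ≡ 3, so v_1 = 3^{−1} = 4 (mod 11).
  i = 2 (α = 6): (6−10)(6−1)(6−8)(6−4) = (−4)·5·(−2)·2 = 80 ≡ 3, so v_2 = 3^{−1} = 4 (mod 11).
  i = 3 (α = 1): (1−10)(1−6)(1−8)(1−4) = (−9)·(−5)·(−7)·(−3) = 945 ≡ 10, so v_3 = 10^{−1} = 10 (mod 11).
  i = 4 (α = 8): (8−10)(8−6)(8−1)(8−4) = (−2)·2·7·4 = −112 ≡ 9, so v_4 = 9^{−1} = 5 (mod 11).
  i = 5 (α = 4): (4−10)(4−6)(4−1)(4−8) = (−6)·(−2)·3·(−4) = −144 ≡ 10, so v_5 = 10^{−1} = 10 (mod 11).
  v = [4, 4, 10, 5, 10].
Step 2: syndromes of r = [1, 8, 3, 9, 6] (all sums mod 11).
  S_0 = Σ v_i r_i = 4·1 + 4·8 + 10·3 + 5·9 + 10·6 = 171 ≡ 6.
  S_1 = Σ v_i α_i r_i = 4·10·1 + 4·6·8 + 10·1·3 + 5·8·9 + 10·4·6 = 862 ≡ 4.
  α_i^2 mod 11 = [1, 3, 1, 9, 5].
  S_2 = Σ v_i α_i^2 r_i = 4·1·1 + 4·3·8 + 10·1·3 + 5·9·9 + 10·5·6 = 835 ≡ 10.
  S = (6, 4, 10) ≠ 0, so r is not a codeword (an error is present).
Step 3: locate the error. For a single error e at position i, S_ℓ = v_i·e·α_i^ℓ, so α_err = S_1/S_0.
  S_0^{−1} = 6^{−1} = 2 (mod 11), so α_err = 4·2 = 8 ≡ 8 = α_4. Error position i = 4.
  Consistency check: S_2/S_1 = 10·3 = 30 ≡ 8 = α_err ✓ (single-error assumption holds).
Step 4: error magnitude e = S_0/v_4 = S_0·∏_{j≠4}(α_4 − α_j) = 6·9 = 54 ≡ 10 (mod 11).
Step 5: correct position 4: c_4 = r_4 − e = 9 − 10 ≡ 10 (mod 11). Hence c = [1, 8, 3, 10, 6].
  Check: interpolating c through the α_i gives m(x) = 2 + 1·x (degree < 2) with m(α_i) = c_i for every i, so c is indeed a codeword.


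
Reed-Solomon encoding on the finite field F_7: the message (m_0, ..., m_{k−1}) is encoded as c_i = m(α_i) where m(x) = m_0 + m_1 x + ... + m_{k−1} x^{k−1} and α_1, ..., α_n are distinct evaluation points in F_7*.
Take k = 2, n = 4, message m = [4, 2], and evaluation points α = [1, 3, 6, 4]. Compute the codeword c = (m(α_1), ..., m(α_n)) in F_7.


c = [6, 3, 2, 5]

Message polynomial: m(x) = 4 + 2·x (mod 7).
For each evaluation point α_i, compute m(α_i) mod 7:
  α_1 = 1: Horner steps 2 → 6, so m(1) = 6.
  α_2 = 3: Horner steps 2 → 3, so m(3) = 3.
  α_3 = 6: Horner steps 2 → 2, so m(6) = 2.
  α_4 = 4: Horner steps 2 → 5, so m(4) = 5.
Codeword c = [6, 3, 2, 5] ∈ F_7^4.


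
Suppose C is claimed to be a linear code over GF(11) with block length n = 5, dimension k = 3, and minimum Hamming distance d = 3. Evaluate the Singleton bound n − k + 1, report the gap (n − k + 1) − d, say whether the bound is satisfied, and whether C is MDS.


Singleton RHS = n − k + 1 = 3, slack = 0, bound satisfied, MDS.

Singleton bound: d ≤ n − k + 1.
Here n = 5, k = 3, so n − k + 1 = 3.
Given d = 3, check d ≤ 3: YES.
Slack = (n − k + 1) − d = 0.
The code is MDS (slack = 0).
Description: the claimed parameters are [5, 3, 3]_11; such a code would be MDS (meets Singleton bound).


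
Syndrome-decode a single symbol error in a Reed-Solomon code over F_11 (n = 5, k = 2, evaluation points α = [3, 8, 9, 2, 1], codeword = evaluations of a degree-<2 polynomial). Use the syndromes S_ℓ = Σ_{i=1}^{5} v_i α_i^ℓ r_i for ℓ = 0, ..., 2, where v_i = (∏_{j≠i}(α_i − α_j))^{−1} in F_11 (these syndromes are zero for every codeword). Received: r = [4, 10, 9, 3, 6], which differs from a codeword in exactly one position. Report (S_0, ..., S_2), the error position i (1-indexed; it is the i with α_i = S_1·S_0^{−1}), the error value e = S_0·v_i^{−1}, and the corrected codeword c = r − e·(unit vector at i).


S = (10, 9, 7), error at position 4, error magnitude e = 9, c = [4, 10, 9, 5, 6].

Step 1: column multipliers v_i = (∏_{j≠i}(α_i − α_j))^{−1} mod 11.
  i = 1 (α = 3): (3−8)(3−9)(3−2)(3−1) = (−5)·(−6)·1·2 = 60 ≡ 5, so v_1 = 5^{−1} = 9 (mod 11).
  i = 2 (α = 8): (8−3)(8−9)(8−2)(8−1) = 5·(−1)·6·7 = −210 ≡ 10, so v_2 = 10^{−1} = 10 (mod 11).
  i = 3 (α = 9): (9−3)(9−8)(9−2)(9−1) = 6·1·7·8 = 336 ≡ 6, so v_3 = 6^{−1} = 2 (mod 11).
  i = 4 (α = 2): (2−3)(2−8)(2−9)(2−1) = (−1)·(−6)·(−7)·1 = −42 ≡ 2, so v_4 = 2^{−1} = 6 (mod 11).
  i = 5 (α = 1): (1−3)(1−8)(1−9)(1−2) = (−2)·(−7)·(−8)·(−1) = 112 ≡ 2, so v_5 = 2^{−1} = 6 (mod 11).
  v = [9, 10, 2, 6, 6].
Step 2: syndromes of r = [4, 10, 9, 3, 6] (all sums mod 11).
  S_0 = Σ v_i r_i = 9·4 + 10·10 + 2·9 + 6·3 + 6·6 = 208 ≡ 10.
  S_1 = Σ v_i α_i r_i = 9·3·4 + 10·8·10 + 2·9·9 + 6·2·3 + 6·1·6 = 1142 ≡ 9.
  α_i^2 mod 11 = [9, 9, 4, 4, 1].
  S_2 = Σ v_i α_i^2 r_i = 9·9·4 + 10·9·10 + 2·4·9 + 6·4·3 + 6·1·6 = 1404 ≡ 7.
  S = (10, 9, 7) ≠ 0, so r is not a codeword (an error is present).
Step 3: locate the error. For a single error e at position i, S_ℓ = v_i·e·α_i^ℓ, so α_err = S_1/S_0.
  S_0^{−1} = 10^{−1} = 10 (mod 11), so α_err = 9·10 = 90 ≡ 2 = α_4. Error position i = 4.
  Consistency check: S_2/S_1 = 7·5 = 35 ≡ 2 = α_err ✓ (single-error assumption holds).
Step 4: error magnitude e = S_0/v_4 = S_0·∏_{j≠4}(α_4 − α_j) = 10·2 = 20 ≡ 9 (mod 11).
Step 5: correct position 4: c_4 = r_4 − e = 3 − 9 ≡ 5 (mod 11). Hence c = [4, 10, 9, 5, 6].
  Check: interpolating c through the α_i gives m(x) = 7 + 10·x (degree < 2) with m(α_i) = c_i for every i, so c is indeed a codeword.


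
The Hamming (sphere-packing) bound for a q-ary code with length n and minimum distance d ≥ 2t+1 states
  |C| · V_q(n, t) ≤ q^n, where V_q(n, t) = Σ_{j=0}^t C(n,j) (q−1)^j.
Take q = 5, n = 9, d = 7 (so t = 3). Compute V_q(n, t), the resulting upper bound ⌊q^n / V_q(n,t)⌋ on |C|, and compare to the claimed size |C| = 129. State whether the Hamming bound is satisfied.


V_q(n, t) = 5989, q^n = 1953125, Hamming bound = 326, |C| = 129 ≤ bound (satisfied).

Step 1: Compute V_q(n, t) = Σ_{j=0}^3 C(n, j) (q−1)^j.
  j = 0: C(9,0)·(4)^0 = 1·1 = 1.
  j = 1: C(9,1)·(4)^1 = 9·4 = 36.
  j = 2: C(9,2)·(4)^2 = 36·16 = 576.
  j = 3: C(9,3)·(4)^3 = 84·64 = 5376.
  V_q(n, t) = 1 + 36 + 576 + 5376 = 5989.
Step 2: q^n = 5^9 = 1953125.
Step 3: Hamming bound ⌊q^n / V_q(n,t)⌋ = ⌊1953125/5989⌋ = 326.
Step 4: Compare |C| = 129 to 326: satisfied.
The claimed |C| lies below the Hamming bound.


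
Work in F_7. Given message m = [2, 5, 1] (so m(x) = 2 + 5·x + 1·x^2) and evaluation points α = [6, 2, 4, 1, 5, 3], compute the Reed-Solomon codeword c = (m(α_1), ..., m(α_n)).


c = [5, 2, 3, 1, 3, 5]

Message polynomial: m(x) = 2 + 5·x + 1·x^2 (mod 7).
For each evaluation point α_i, compute m(α_i) mod 7:
  α_1 = 6: Horner steps 1 → 4 → 5, so m(6) = 5.
  α_2 = 2: Horner steps 1 → 0 → 2, so m(2) = 2.
  α_3 = 4: Horner steps 1 → 2 → 3, so m(4) = 3.
  α_4 = 1: Horner steps 1 → 6 → 1, so m(1) = 1.
  α_5 = 5: Horner steps 1 → 3 → 3, so m(5) = 3.
  α_6 = 3: Horner steps 1 → 1 → 5, so m(3) = 5.
Codeword c = [5, 2, 3, 1, 3, 5] ∈ F_7^6.


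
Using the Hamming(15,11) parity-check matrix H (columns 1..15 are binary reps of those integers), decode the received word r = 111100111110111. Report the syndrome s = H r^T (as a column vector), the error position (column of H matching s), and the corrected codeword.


s = (1, 1, 1, 1)^T, error position = 15, corrected codeword c = 111100111110110

Compute s = H r^T mod 2 one row at a time:
  s_1 = 1 + 1 + 1 + 1 + 0 + 1 + 1 + 1 = 7 ≡ 1 (mod 2).
  s_2 = 1 + 0 + 0 + 1 + 0 + 1 + 1 + 1 = 5 ≡ 1 (mod 2).
  s_3 = 1 + 1 + 0 + 1 + 1 + 1 + 1 + 1 = 7 ≡ 1 (mod 2).
  s_4 = 1 + 1 + 0 + 1 + 1 + 1 + 1 + 1 = 7 ≡ 1 (mod 2).
s = (1, 1, 1, 1)^T — this equals column 15 of H (binary 1111), so error is at position 15.
Correct: flip bit 15 of r = 111100111110111 to get c = 111100111110110.


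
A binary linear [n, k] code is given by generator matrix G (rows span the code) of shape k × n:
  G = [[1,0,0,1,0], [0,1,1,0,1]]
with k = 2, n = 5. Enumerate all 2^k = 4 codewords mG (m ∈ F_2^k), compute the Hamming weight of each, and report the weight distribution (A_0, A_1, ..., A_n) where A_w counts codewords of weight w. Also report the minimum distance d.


Weight distribution: A_0 = 1, A_2 = 1, A_3 = 1, A_5 = 1. Minimum distance d = 2.

Enumerate all 2^2 = 4 messages m ∈ F_2^2.
For each, compute codeword c = mG in F_2^5, then tally its weight.
  m = 00 → c = 00000, weight = 0.
  m = 10 → c = 10010, weight = 2.
  m = 01 → c = 01101, weight = 3.
  m = 11 → c = 11111, weight = 5.
Tally weights:
  weight 0: 1 codewords.
  weight 2: 1 codewords.
  weight 3: 1 codewords.
  weight 5: 1 codewords.
Minimum distance d = smallest w > 0 with A_w > 0 = 2.
Sanity: Σ A_w = 4 = 2^2 = 4 ✓.


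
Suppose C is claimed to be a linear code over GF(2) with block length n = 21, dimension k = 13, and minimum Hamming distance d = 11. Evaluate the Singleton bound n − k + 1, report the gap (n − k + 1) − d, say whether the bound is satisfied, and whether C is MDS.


Singleton RHS = n − k + 1 = 9, slack = -2, bound violated (no such code; not MDS).

Singleton bound: d ≤ n − k + 1.
Here n = 21, k = 13, so n − k + 1 = 9.
Given d = 11, check d ≤ 9: NO.
Slack = (n − k + 1) − d = -2.
The slack is negative: d = 11 exceeds n − k + 1 = 9 by 2, so the Singleton bound is violated and no linear [21, 13, 11]_2 code can exist. In particular it is not MDS (MDS requires d = n − k + 1 exactly).
Description: the claimed parameters are [21, 13, 11]_2; such a code would be impossible (violates the Singleton bound).


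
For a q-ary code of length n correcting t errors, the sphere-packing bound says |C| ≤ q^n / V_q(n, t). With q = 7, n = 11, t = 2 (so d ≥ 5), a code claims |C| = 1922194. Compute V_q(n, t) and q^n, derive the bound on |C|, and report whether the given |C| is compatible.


V_q(n, t) = 2047, q^n = 1977326743, Hamming bound = 965963, |C| = 1922194 > bound (violated).

Step 1: Compute V_q(n, t) = Σ_{j=0}^2 C(n, j) (q−1)^j.
  j = 0: C(11,0)·(6)^0 = 1·1 = 1.
  j = 1: C(11,1)·(6)^1 = 11·6 = 66.
  j = 2: C(11,2)·(6)^2 = 55·36 = 1980.
  V_q(n, t) = 1 + 66 + 1980 = 2047.
Step 2: q^n = 7^11 = 1977326743.
Step 3: Hamming bound ⌊q^n / V_q(n,t)⌋ = ⌊1977326743/2047⌋ = 965963.
Step 4: Compare |C| = 1922194 to 965963: violated.
The claimed |C| lies above the Hamming bound, so no 7-ary code of length 11 with d ≥ 5 can have 1922194 codewords.


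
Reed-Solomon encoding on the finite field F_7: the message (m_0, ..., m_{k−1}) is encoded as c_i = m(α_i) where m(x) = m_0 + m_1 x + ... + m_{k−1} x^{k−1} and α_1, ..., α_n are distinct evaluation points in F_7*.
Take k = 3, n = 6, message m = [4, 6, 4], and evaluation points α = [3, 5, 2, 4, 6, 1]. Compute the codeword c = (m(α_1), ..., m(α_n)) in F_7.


c = [2, 1, 4, 1, 2, 0]

Message polynomial: m(x) = 4 + 6·x + 4·x^2 (mod 7).
For each evaluation point α_i, compute m(α_i) mod 7:
  α_1 = 3: Horner steps 4 → 4 → 2, so m(3) = 2.
  α_2 = 5: Horner steps 4 → 5 → 1, so m(5) = 1.
  α_3 = 2: Horner steps 4 → 0 → 4, so m(2) = 4.
  α_4 = 4: Horner steps 4 → 1 → 1, so m(4) = 1.
  α_5 = 6: Horner steps 4 → 2 → 2, so m(6) = 2.
  α_6 = 1: Horner steps 4 → 3 → 0, so m(1) = 0.
Codeword c = [2, 1, 4, 1, 2, 0] ∈ F_7^6.


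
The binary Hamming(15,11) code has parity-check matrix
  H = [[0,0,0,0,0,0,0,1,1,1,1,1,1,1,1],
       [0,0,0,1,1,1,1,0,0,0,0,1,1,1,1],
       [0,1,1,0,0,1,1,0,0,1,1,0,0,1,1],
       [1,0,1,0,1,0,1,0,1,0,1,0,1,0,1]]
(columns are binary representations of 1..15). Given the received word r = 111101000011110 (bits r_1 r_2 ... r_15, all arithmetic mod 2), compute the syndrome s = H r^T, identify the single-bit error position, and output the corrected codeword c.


s = (0, 1, 1, 0)^T, error position = 6, corrected codeword c = 111100000011110

Compute s = H r^T mod 2 one row at a time:
  s_1 = 0 + 0 + 0 + 1 + 1 + 1 + 1 + 0 = 4 ≡ 0 (mod 2).
  s_2 = 1 + 0 + 1 + 0 + 1 + 1 + 1 + 0 = 5 ≡ 1 (mod 2).
  s_3 = 1 + 1 + 1 + 0 + 0 + 1 + 1 + 0 = 5 ≡ 1 (mod 2).
  s_4 = 1 + 1 + 0 + 0 + 0 + 1 + 1 + 0 = 4 ≡ 0 (mod 2).
s = (0, 1, 1, 0)^T — this equals column 6 of H (binary 0110), so error is at position 6.
Correct: flip bit 6 of r = 111101000011110 to get c = 111100000011110.


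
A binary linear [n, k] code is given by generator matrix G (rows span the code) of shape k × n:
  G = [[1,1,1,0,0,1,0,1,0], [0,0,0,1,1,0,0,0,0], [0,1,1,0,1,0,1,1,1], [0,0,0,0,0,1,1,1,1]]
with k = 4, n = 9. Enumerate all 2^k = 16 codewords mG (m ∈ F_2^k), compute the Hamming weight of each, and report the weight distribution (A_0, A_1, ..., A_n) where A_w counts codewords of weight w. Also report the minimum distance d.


Weight distribution: A_0 = 1, A_2 = 1, A_3 = 2, A_4 = 3, A_5 = 4, A_6 = 3, A_7 = 2. Minimum distance d = 2.

Enumerate all 2^4 = 16 messages m ∈ F_2^4.
For each, compute codeword c = mG in F_2^9, then tally its weight.
  m = 0000 → c = 000000000, weight = 0.
  m = 1000 → c = 111001010, weight = 5.
  m = 0100 → c = 000110000, weight = 2.
  m = 1100 → c = 111111010, weight = 7.
  m = 0010 → c = 011010111, weight = 6.
  m = 1010 → c = 100011101, weight = 5.
  m = 0110 → c = 011100111, weight = 6.
  m = 1110 → c = 100101101, weight = 5.
  m = 0001 → c = 000001111, weight = 4.
  m = 1001 → c = 111000101, weight = 5.
  m = 0101 → c = 000111111, weight = 6.
  m = 1101 → c = 111110101, weight = 7.
  m = 0011 → c = 011011000, weight = 4.
  m = 1011 → c = 100010010, weight = 3.
  m = 0111 → c = 011101000, weight = 4.
  m = 1111 → c = 100100010, weight = 3.
Tally weights:
  weight 0: 1 codewords.
  weight 2: 1 codewords.
  weight 3: 2 codewords.
  weight 4: 3 codewords.
  weight 5: 4 codewords.
  weight 6: 3 codewords.
  weight 7: 2 codewords.
Minimum distance d = smallest w > 0 with A_w > 0 = 2.
Sanity: Σ A_w = 16 = 2^4 = 16 ✓.


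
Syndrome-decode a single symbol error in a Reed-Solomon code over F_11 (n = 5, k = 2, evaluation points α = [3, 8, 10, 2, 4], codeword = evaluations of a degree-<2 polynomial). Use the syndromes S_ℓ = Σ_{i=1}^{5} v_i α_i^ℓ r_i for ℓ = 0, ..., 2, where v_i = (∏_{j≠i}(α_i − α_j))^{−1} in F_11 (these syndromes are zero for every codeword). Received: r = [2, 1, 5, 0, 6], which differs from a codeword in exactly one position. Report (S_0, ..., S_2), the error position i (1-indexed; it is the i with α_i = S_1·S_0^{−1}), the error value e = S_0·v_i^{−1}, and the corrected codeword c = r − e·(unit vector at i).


S = (6, 2, 8), error at position 5, error magnitude e = 2, c = [2, 1, 5, 0, 4].

Step 1: column multipliers v_i = (∏_{j≠i}(α_i − α_j))^{−1} mod 11.
  i = 1 (α = 3): (3−8)(3−10)(3−2)(3−4) = (−5)·(−7)·1·(−1) = −35 ≡ 9, so v_1 = 9^{−1} = 5 (mod 11).
  i = 2 (α = 8): (8−3)(8−10)(8−2)(8−4) = 5·(−2)·6·4 = −240 ≡ 2, so v_2 = 2^{−1} = 6 (mod 11).
  i = 3 (α = 10): (10−3)(10−8)(10−2)(10−4) = 7·2·8·6 = 672 ≡ 1, so v_3 = 1^{−1} = 1 (mod 11).
  i = 4 (α = 2): (2−3)(2−8)(2−10)(2−4) = (−1)·(−6)·(−8)·(−2) = 96 ≡ 8, so v_4 = 8^{−1} = 7 (mod 11).
  i = 5 (α = 4): (4−3)(4−8)(4−10)(4−2) = 1·(−4)·(−6)·2 = 48 ≡ 4, so v_5 = 4^{−1} = 3 (mod 11).
  v = [5, 6, 1, 7, 3].
Step 2: syndromes of r = [2, 1, 5, 0, 6] (all sums mod 11).
  S_0 = Σ v_i r_i = 5·2 + 6·1 + 1·5 + 7·0 + 3·6 = 39 ≡ 6.
  S_1 = Σ v_i α_i r_i = 5·3·2 + 6·8·1 + 1·10·5 + 7·2·0 + 3·4·6 = 200 ≡ 2.
  α_i^2 mod 11 = [9, 9, 1, 4, 5].
  S_2 = Σ v_i α_i^2 r_i = 5·9·2 + 6·9·1 + 1·1·5 + 7·4·0 + 3·5·6 = 239 ≡ 8.
  S = (6, 2, 8) ≠ 0, so r is not a codeword (an error is present).
Step 3: locate the error. For a single error e at position i, S_ℓ = v_i·e·α_i^ℓ, so α_err = S_1/S_0.
  S_0^{−1} = 6^{−1} = 2 (mod 11), so α_err = 2·2 = 4 ≡ 4 = α_5. Error position i = 5.
  Consistency check: S_2/S_1 = 8·6 = 48 ≡ 4 = α_err ✓ (single-error assumption holds).
Step 4: error magnitude e = S_0/v_5 = S_0·∏_{j≠5}(α_5 − α_j) = 6·4 = 24 ≡ 2 (mod 11).
Step 5: correct position 5: c_5 = r_5 − e = 6 − 2 ≡ 4 (mod 11). Hence c = [2, 1, 5, 0, 4].
  Check: interpolating c through the α_i gives m(x) = 7 + 2·x (degree < 2) with m(α_i) = c_i for every i, so c is indeed a codeword.


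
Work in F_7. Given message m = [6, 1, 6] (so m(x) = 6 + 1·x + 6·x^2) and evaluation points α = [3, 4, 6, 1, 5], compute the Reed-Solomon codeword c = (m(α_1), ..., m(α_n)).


c = [0, 1, 4, 6, 0]

Message polynomial: m(x) = 6 + 1·x + 6·x^2 (mod 7).
For each evaluation point α_i, compute m(α_i) mod 7:
  α_1 = 3: Horner steps 6 → 5 → 0, so m(3) = 0.
  α_2 = 4: Horner steps 6 → 4 → 1, so m(4) = 1.
  α_3 = 6: Horner steps 6 → 2 → 4, so m(6) = 4.
  α_4 = 1: Horner steps 6 → 0 → 6, so m(1) = 6.
  α_5 = 5: Horner steps 6 → 3 → 0, so m(5) = 0.
Codeword c = [0, 1, 4, 6, 0] ∈ F_7^5.


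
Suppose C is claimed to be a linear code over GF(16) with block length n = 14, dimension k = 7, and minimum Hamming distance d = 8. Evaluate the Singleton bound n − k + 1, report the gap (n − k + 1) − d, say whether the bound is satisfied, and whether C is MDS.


Singleton RHS = n − k + 1 = 8, slack = 0, bound satisfied, MDS.

Singleton bound: d ≤ n − k + 1.
Here n = 14, k = 7, so n − k + 1 = 8.
Given d = 8, check d ≤ 8: YES.
Slack = (n − k + 1) − d = 0.
The code is MDS (slack = 0).
Description: the claimed parameters are [14, 7, 8]_16; such a code would be MDS (meets Singleton bound).


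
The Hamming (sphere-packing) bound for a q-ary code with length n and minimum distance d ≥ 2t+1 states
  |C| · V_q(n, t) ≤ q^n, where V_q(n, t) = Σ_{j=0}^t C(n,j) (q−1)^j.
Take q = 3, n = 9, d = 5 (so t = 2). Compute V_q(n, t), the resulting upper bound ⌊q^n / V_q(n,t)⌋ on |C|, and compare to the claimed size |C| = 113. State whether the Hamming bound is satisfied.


V_q(n, t) = 163, q^n = 19683, Hamming bound = 120, |C| = 113 ≤ bound (satisfied).

Step 1: Compute V_q(n, t) = Σ_{j=0}^2 C(n, j) (q−1)^j.
  j = 0: C(9,0)·(2)^0 = 1·1 = 1.
  j = 1: C(9,1)·(2)^1 = 9·2 = 18.
  j = 2: C(9,2)·(2)^2 = 36·4 = 144.
  V_q(n, t) = 1 + 18 + 144 = 163.
Step 2: q^n = 3^9 = 19683.
Step 3: Hamming bound ⌊q^n / V_q(n,t)⌋ = ⌊19683/163⌋ = 120.
Step 4: Compare |C| = 113 to 120: satisfied.
The claimed |C| lies below the Hamming bound.


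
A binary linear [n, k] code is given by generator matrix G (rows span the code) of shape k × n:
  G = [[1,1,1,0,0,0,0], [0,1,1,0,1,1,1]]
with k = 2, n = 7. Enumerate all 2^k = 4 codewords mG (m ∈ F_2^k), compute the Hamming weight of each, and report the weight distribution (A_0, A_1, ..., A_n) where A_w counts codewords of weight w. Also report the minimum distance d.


Weight distribution: A_0 = 1, A_3 = 1, A_4 = 1, A_5 = 1. Minimum distance d = 3.

Enumerate all 2^2 = 4 messages m ∈ F_2^2.
For each, compute codeword c = mG in F_2^7, then tally its weight.
  m = 00 → c = 0000000, weight = 0.
  m = 10 → c = 1110000, weight = 3.
  m = 01 → c = 0110111, weight = 5.
  m = 11 → c = 1000111, weight = 4.
Tally weights:
  weight 0: 1 codewords.
  weight 3: 1 codewords.
  weight 4: 1 codewords.
  weight 5: 1 codewords.
Minimum distance d = smallest w > 0 with A_w > 0 = 3.
Sanity: Σ A_w = 4 = 2^2 = 4 ✓.


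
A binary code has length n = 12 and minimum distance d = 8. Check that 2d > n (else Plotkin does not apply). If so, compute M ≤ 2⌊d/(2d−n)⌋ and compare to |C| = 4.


Plotkin bound M ≤ 4; given |C| = 4 ≤ bound (satisfied).

Check applicability: 2d = 16, n = 12.
2d − n = 4 > 0, so Plotkin applies.
Compute d/(2d−n) = 8/4 ≈ 2.0000.
⌊d/(2d−n)⌋ = 2.
Plotkin bound: M ≤ 2·2 = 4.
Given |C| = 4, check: satisfied.
This |C| is at the Plotkin bound.


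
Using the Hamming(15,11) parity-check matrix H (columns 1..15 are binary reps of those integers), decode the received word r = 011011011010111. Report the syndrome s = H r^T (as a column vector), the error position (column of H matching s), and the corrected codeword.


s = (0, 1, 0, 0)^T, error position = 4, corrected codeword c = 011111011010111

Compute s = H r^T mod 2 one row at a time:
  s_1 = 1 + 1 + 0 + 1 + 0 + 1 + 1 + 1 = 6 ≡ 0 (mod 2).
  s_2 = 0 + 1 + 1 + 0 + 0 + 1 + 1 + 1 = 5 ≡ 1 (mod 2).
  s_3 = 1 + 1 + 1 + 0 + 0 + 1 + 1 + 1 = 6 ≡ 0 (mod 2).
  s_4 = 0 + 1 + 1 + 0 + 1 + 1 + 1 + 1 = 6 ≡ 0 (mod 2).
s = (0, 1, 0, 0)^T — this equals column 4 of H (binary 0100), so error is at position 4.
Correct: flip bit 4 of r = 011011011010111 to get c = 011111011010111.


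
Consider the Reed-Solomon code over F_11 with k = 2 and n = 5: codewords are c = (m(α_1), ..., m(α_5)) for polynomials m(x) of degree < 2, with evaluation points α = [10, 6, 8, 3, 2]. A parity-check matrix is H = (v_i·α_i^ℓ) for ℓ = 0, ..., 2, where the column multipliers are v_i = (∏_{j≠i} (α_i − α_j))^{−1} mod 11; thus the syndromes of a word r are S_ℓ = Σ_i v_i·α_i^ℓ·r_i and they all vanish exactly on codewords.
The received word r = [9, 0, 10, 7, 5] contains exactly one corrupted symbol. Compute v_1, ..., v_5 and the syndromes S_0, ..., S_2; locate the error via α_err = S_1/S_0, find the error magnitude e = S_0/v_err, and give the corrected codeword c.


S = (5, 10, 9), error at position 5, error magnitude e = 3, c = [9, 0, 10, 7, 2].

Step 1: column multipliers v_i = (∏_{j≠i}(α_i − α_j))^{−1} mod 11.
  i = 1 (α = 10): (10−6)(10−8)(10−3)(10−2) = 4·2·7·8 = 448 ≡ 8, so v_1 = 8^{−1} = 7 (mod 11).
  i = 2 (α = 6): (6−10)(6−8)(6−3)(6−2) = (−4)·(−2)·3·4 = 96 ≡ 8, so v_2 = 8^{−1} = 7 (mod 11).
  i = 3 (α = 8): (8−10)(8−6)(8−3)(8−2) = (−2)·2·5·6 = −120 ≡ 1, so v_3 = 1^{−1} = 1 (mod 11).
  i = 4 (α = 3): (3−10)(3−6)(3−8)(3−2) = (−7)·(−3)·(−5)·1 = −105 ≡ 5, so v_4 = 5^{−1} = 9 (mod 11).
  i = 5 (α = 2): (2−10)(2−6)(2−8)(2−3) = (−8)·(−4)·(−6)·(−1) = 192 ≡ 5, so v_5 = 5^{−1} = 9 (mod 11).
  v = [7, 7, 1, 9, 9].
Step 2: syndromes of r = [9, 0, 10, 7, 5] (all sums mod 11).
  S_0 = Σ v_i r_i = 7·9 + 7·0 + 1·10 + 9·7 + 9·5 = 181 ≡ 5.
  S_1 = Σ v_i α_i r_i = 7·10·9 + 7·6·0 + 1·8·10 + 9·3·7 + 9·2·5 = 989 ≡ 10.
  α_i^2 mod 11 = [1, 3, 9, 9, 4].
  S_2 = Σ v_i α_i^2 r_i = 7·1·9 + 7·3·0 + 1·9·10 + 9·9·7 + 9·4·5 = 900 ≡ 9.
  S = (5, 10, 9) ≠ 0, so r is not a codeword (an error is present).
Step 3: locate the error. For a single error e at position i, S_ℓ = v_i·e·α_i^ℓ, so α_err = S_1/S_0.
  S_0^{−1} = 5^{−1} = 9 (mod 11), so α_err = 10·9 = 90 ≡ 2 = α_5. Error position i = 5.
  Consistency check: S_2/S_1 = 9·10 = 90 ≡ 2 = α_err ✓ (single-error assumption holds).
Step 4: error magnitude e = S_0/v_5 = S_0·∏_{j≠5}(α_5 − α_j) = 5·5 = 25 ≡ 3 (mod 11).
Step 5: correct position 5: c_5 = r_5 − e = 5 − 3 ≡ 2 (mod 11). Hence c = [9, 0, 10, 7, 2].
  Check: interpolating c through the α_i gives m(x) = 3 + 5·x (degree < 2) with m(α_i) = c_i for every i, so c is indeed a codeword.


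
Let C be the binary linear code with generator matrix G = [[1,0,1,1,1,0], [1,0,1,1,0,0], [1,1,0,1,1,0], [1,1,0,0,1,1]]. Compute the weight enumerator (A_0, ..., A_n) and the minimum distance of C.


Weight distribution: A_0 = 1, A_1 = 1, A_2 = 2, A_3 = 6, A_4 = 5, A_5 = 1. Minimum distance d = 1.

Enumerate all 2^4 = 16 messages m ∈ F_2^4.
For each, compute codeword c = mG in F_2^6, then tally its weight.
  m = 0000 → c = 000000, weight = 0.
  m = 1000 → c = 101110, weight = 4.
  m = 0100 → c = 101100, weight = 3.
  m = 1100 → c = 000010, weight = 1.
  m = 0010 → c = 110110, weight = 4.
  m = 1010 → c = 011000, weight = 2.
  m = 0110 → c = 011010, weight = 3.
  m = 1110 → c = 110100, weight = 3.
  m = 0001 → c = 110011, weight = 4.
  m = 1001 → c = 011101, weight = 4.
  m = 0101 → c = 011111, weight = 5.
  m = 1101 → c = 110001, weight = 3.
  m = 0011 → c = 000101, weight = 2.
  m = 1011 → c = 101011, weight = 4.
  m = 0111 → c = 101001, weight = 3.
  m = 1111 → c = 000111, weight = 3.
Tally weights:
  weight 0: 1 codewords.
  weight 1: 1 codewords.
  weight 2: 2 codewords.
  weight 3: 6 codewords.
  weight 4: 5 codewords.
  weight 5: 1 codewords.
Minimum distance d = smallest w > 0 with A_w > 0 = 1.
Sanity: Σ A_w = 16 = 2^4 = 16 ✓.


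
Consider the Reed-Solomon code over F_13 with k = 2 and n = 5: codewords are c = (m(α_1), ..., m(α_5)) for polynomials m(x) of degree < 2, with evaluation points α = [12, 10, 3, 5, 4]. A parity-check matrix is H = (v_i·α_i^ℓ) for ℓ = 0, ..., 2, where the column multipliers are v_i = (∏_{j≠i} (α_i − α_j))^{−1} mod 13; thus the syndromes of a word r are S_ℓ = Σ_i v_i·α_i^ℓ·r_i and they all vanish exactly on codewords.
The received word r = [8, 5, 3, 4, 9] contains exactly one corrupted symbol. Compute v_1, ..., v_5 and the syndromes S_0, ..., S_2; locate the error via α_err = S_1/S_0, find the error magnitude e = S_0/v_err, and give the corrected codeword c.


S = (6, 5, 2), error at position 3, error magnitude e = 2, c = [8, 5, 1, 4, 9].

Step 1: column multipliers v_i = (∏_{j≠i}(α_i − α_j))^{−1} mod 13.
  i = 1 (α = 12): (12−10)(12−3)(12−5)(12−4) = 2·9·7·8 = 1008 ≡ 7, so v_1 = 7^{−1} = 2 (mod 13).
  i = 2 (α = 10): (10−12)(10−3)(10−5)(10−4) = (−2)·7·5·6 = −420 ≡ 9, so v_2 = 9^{−1} = 3 (mod 13).
  i = 3 (α = 3): (3−12)(3−10)(3−5)(3−4) = (−9)·(−7)·(−2)·(−1) = 126 ≡ 9, so v_3 = 9^{−1} = 3 (mod 13).
  i = 4 (α = 5): (5−12)(5−10)(5−3)(5−4) = (−7)·(−5)·2·1 = 70 ≡ 5, so v_4 = 5^{−1} = 8 (mod 13).
  i = 5 (α = 4): (4−12)(4−10)(4−3)(4−5) = (−8)·(−6)·1·(−1) = −48 ≡ 4, so v_5 = 4^{−1} = 10 (mod 13).
  v = [2, 3, 3, 8, 10].
Step 2: syndromes of r = [8, 5, 3, 4, 9] (all sums mod 13).
  S_0 = Σ v_i r_i = 2·8 + 3·5 + 3·3 + 8·4 + 10·9 = 162 ≡ 6.
  S_1 = Σ v_i α_i r_i = 2·12·8 + 3·10·5 + 3·3·3 + 8·5·4 + 10·4·9 = 889 ≡ 5.
  α_i^2 mod 13 = [1, 9, 9, 12, 3].
  S_2 = Σ v_i α_i^2 r_i = 2·1·8 + 3·9·5 + 3·9·3 + 8·12·4 + 10·3·9 = 886 ≡ 2.
  S = (6, 5, 2) ≠ 0, so r is not a codeword (an error is present).
Step 3: locate the error. For a single error e at position i, S_ℓ = v_i·e·α_i^ℓ, so α_err = S_1/S_0.
  S_0^{−1} = 6^{−1} = 11 (mod 13), so α_err = 5·11 = 55 ≡ 3 = α_3. Error position i = 3.
  Consistency check: S_2/S_1 = 2·8 = 16 ≡ 3 = α_err ✓ (single-error assumption holds).
Step 4: error magnitude e = S_0/v_3 = S_0·∏_{j≠3}(α_3 − α_j) = 6·9 = 54 ≡ 2 (mod 13).
Step 5: correct position 3: c_3 = r_3 − e = 3 − 2 ≡ 1 (mod 13). Hence c = [8, 5, 1, 4, 9].
  Check: interpolating c through the α_i gives m(x) = 3 + 8·x (degree < 2) with m(α_i) = c_i for every i, so c is indeed a codeword.


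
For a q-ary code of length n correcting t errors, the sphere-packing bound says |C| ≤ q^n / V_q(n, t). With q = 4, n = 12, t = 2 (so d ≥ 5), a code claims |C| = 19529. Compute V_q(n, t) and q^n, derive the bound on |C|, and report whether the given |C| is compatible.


V_q(n, t) = 631, q^n = 16777216, Hamming bound = 26588, |C| = 19529 ≤ bound (satisfied).

Step 1: Compute V_q(n, t) = Σ_{j=0}^2 C(n, j) (q−1)^j.
  j = 0: C(12,0)·(3)^0 = 1·1 = 1.
  j = 1: C(12,1)·(3)^1 = 12·3 = 36.
  j = 2: C(12,2)·(3)^2 = 66·9 = 594.
  V_q(n, t) = 1 + 36 + 594 = 631.
Step 2: q^n = 4^12 = 16777216.
Step 3: Hamming bound ⌊q^n / V_q(n,t)⌋ = ⌊16777216/631⌋ = 26588.
Step 4: Compare |C| = 19529 to 26588: satisfied.
The claimed |C| lies below the Hamming bound.


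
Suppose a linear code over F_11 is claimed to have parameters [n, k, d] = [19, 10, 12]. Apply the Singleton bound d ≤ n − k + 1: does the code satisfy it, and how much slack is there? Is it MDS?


Singleton RHS = n − k + 1 = 10, slack = -2, bound violated (no such code; not MDS).

Singleton bound: d ≤ n − k + 1.
Here n = 19, k = 10, so n − k + 1 = 10.
Given d = 12, check d ≤ 10: NO.
Slack = (n − k + 1) − d = -2.
The slack is negative: d = 12 exceeds n − k + 1 = 10 by 2, so the Singleton bound is violated and no linear [19, 10, 12]_11 code can exist. In particular it is not MDS (MDS requires d = n − k + 1 exactly).
Description: the claimed parameters are [19, 10, 12]_11; such a code would be impossible (violates the Singleton bound).


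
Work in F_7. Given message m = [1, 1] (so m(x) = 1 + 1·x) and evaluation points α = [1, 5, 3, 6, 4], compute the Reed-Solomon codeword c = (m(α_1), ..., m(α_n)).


c = [2, 6, 4, 0, 5]

Message polynomial: m(x) = 1 + 1·x (mod 7).
For each evaluation point α_i, compute m(α_i) mod 7:
  α_1 = 1: Horner steps 1 → 2, so m(1) = 2.
  α_2 = 5: Horner steps 1 → 6, so m(5) = 6.
  α_3 = 3: Horner steps 1 → 4, so m(3) = 4.
  α_4 = 6: Horner steps 1 → 0, so m(6) = 0.
  α_5 = 4: Horner steps 1 → 5, so m(4) = 5.
Codeword c = [2, 6, 4, 0, 5] ∈ F_7^5.


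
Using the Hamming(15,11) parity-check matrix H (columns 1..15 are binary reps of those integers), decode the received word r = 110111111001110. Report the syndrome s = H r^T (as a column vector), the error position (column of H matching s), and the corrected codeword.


s = (1, 1, 0, 1)^T, error position = 13, corrected codeword c = 110111111001010

Compute s = H r^T mod 2 one row at a time:
  s_1 = 1 + 1 + 0 + 0 + 1 + 1 + 1 + 0 = 5 ≡ 1 (mod 2).
  s_2 = 1 + 1 + 1 + 1 + 1 + 1 + 1 + 0 = 7 ≡ 1 (mod 2).
  s_3 = 1 + 0 + 1 + 1 + 0 + 0 + 1 + 0 = 4 ≡ 0 (mod 2).
  s_4 = 1 + 0 + 1 + 1 + 1 + 0 + 1 + 0 = 5 ≡ 1 (mod 2).
s = (1, 1, 0, 1)^T — this equals column 13 of H (binary 1101), so error is at position 13.
Correct: flip bit 13 of r = 110111111001110 to get c = 110111111001010.


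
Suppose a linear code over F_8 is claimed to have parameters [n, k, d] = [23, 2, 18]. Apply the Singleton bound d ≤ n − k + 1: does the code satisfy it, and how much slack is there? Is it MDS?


Singleton RHS = n − k + 1 = 22, slack = 4, bound satisfied, not MDS.

Singleton bound: d ≤ n − k + 1.
Here n = 23, k = 2, so n − k + 1 = 22.
Given d = 18, check d ≤ 22: YES.
Slack = (n − k + 1) − d = 4.
The code is NOT MDS (slack = 4 > 0).
Description: the claimed parameters are [23, 2, 18]_8; such a code would be non-MDS.


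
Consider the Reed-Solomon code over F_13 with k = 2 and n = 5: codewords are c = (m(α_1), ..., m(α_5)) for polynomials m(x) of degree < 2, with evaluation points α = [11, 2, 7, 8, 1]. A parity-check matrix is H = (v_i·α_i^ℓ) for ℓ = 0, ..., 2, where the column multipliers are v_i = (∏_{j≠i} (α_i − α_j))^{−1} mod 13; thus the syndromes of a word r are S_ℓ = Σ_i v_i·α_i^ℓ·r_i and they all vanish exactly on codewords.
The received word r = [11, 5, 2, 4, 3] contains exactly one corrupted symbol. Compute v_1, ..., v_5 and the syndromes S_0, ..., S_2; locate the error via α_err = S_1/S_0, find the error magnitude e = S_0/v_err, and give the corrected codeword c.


S = (1, 11, 4), error at position 1, error magnitude e = 1, c = [10, 5, 2, 4, 3].

Step 1: column multipliers v_i = (∏_{j≠i}(α_i − α_j))^{−1} mod 13.
  i = 1 (α = 11): (11−2)(11−7)(11−8)(11−1) = 9·4·3·10 = 1080 ≡ 1, so v_1 = 1^{−1} = 1 (mod 13).
  i = 2 (α = 2): (2−11)(2−7)(2−8)(2−1) = (−9)·(−5)·(−6)·1 = −270 ≡ 3, so v_2 = 3^{−1} = 9 (mod 13).
  i = 3 (α = 7): (7−11)(7−2)(7−8)(7−1) = (−4)·5·(−1)·6 = 120 ≡ 3, so v_3 = 3^{−1} = 9 (mod 13).
  i = 4 (α = 8): (8−11)(8−2)(8−7)(8−1) = (−3)·6·1·7 = −126 ≡ 4, so v_4 = 4^{−1} = 10 (mod 13).
  i = 5 (α = 1): (1−11)(1−2)(1−7)(1−8) = (−10)·(−1)·(−6)·(−7) = 420 ≡ 4, so v_5 = 4^{−1} = 10 (mod 13).
  v = [1, 9, 9, 10, 10].
Step 2: syndromes of r = [11, 5, 2, 4, 3] (all sums mod 13).
  S_0 = Σ v_i r_i = 1·11 + 9·5 + 9·2 + 10·4 + 10·3 = 144 ≡ 1.
  S_1 = Σ v_i α_i r_i = 1·11·11 + 9·2·5 + 9·7·2 + 10·8·4 + 10·1·3 = 687 ≡ 11.
  α_i^2 mod 13 = [4, 4, 10, 12, 1].
  S_2 = Σ v_i α_i^2 r_i = 1·4·11 + 9·4·5 + 9·10·2 + 10·12·4 + 10·1·3 = 914 ≡ 4.
  S = (1, 11, 4) ≠ 0, so r is not a codeword (an error is present).
Step 3: locate the error. For a single error e at position i, S_ℓ = v_i·e·α_i^ℓ, so α_err = S_1/S_0.
  S_0^{−1} = 1^{−1} = 1 (mod 13), so α_err = 11·1 = 11 ≡ 11 = α_1. Error position i = 1.
  Consistency check: S_2/S_1 = 4·6 = 24 ≡ 11 = α_err ✓ (single-error assumption holds).
Step 4: error magnitude e = S_0/v_1 = S_0·∏_{j≠1}(α_1 − α_j) = 1·1 = 1 ≡ 1 (mod 13).
Step 5: correct position 1: c_1 = r_1 − e = 11 − 1 ≡ 10 (mod 13). Hence c = [10, 5, 2, 4, 3].
  Check: interpolating c through the α_i gives m(x) = 1 + 2·x (degree < 2) with m(α_i) = c_i for every i, so c is indeed a codeword.


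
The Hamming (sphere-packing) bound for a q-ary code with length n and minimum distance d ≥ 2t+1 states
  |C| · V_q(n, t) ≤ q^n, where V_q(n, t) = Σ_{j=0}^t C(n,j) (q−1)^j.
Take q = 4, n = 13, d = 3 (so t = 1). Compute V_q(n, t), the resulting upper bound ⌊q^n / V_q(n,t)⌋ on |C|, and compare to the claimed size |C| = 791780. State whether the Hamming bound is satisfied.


V_q(n, t) = 40, q^n = 67108864, Hamming bound = 1677721, |C| = 791780 ≤ bound (satisfied).

Step 1: Compute V_q(n, t) = Σ_{j=0}^1 C(n, j) (q−1)^j.
  j = 0: C(13,0)·(3)^0 = 1·1 = 1.
  j = 1: C(13,1)·(3)^1 = 13·3 = 39.
  V_q(n, t) = 1 + 39 = 40.
Step 2: q^n = 4^13 = 67108864.
Step 3: Hamming bound ⌊q^n / V_q(n,t)⌋ = ⌊67108864/40⌋ = 1677721.
Step 4: Compare |C| = 791780 to 1677721: satisfied.
The claimed |C| lies below the Hamming bound.


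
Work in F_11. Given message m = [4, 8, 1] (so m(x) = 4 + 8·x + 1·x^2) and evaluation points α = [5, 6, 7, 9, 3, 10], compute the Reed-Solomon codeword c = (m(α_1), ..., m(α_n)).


c = [3, 0, 10, 3, 4, 8]

Message polynomial: m(x) = 4 + 8·x + 1·x^2 (mod 11).
For each evaluation point α_i, compute m(α_i) mod 11:
  α_1 = 5: Horner steps 1 → 2 → 3, so m(5) = 3.
  α_2 = 6: Horner steps 1 → 3 → 0, so m(6) = 0.
  α_3 = 7: Horner steps 1 → 4 → 10, so m(7) = 10.
  α_4 = 9: Horner steps 1 → 6 → 3, so m(9) = 3.
  α_5 = 3: Horner steps 1 → 0 → 4, so m(3) = 4.
  α_6 = 10: Horner steps 1 → 7 → 8, so m(10) = 8.
Codeword c = [3, 0, 10, 3, 4, 8] ∈ F_11^6.


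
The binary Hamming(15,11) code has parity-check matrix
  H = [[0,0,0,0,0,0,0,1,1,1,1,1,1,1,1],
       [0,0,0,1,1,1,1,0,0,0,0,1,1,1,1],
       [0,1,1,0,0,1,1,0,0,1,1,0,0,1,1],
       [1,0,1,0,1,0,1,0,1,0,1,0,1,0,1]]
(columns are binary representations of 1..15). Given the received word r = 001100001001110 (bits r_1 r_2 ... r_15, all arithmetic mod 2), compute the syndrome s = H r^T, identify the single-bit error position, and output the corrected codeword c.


s = (0, 0, 0, 1)^T, error position = 1, corrected codeword c = 101100001001110

Compute s = H r^T mod 2 one row at a time:
  s_1 = 0 + 1 + 0 + 0 + 1 + 1 + 1 + 0 = 4 ≡ 0 (mod 2).
  s_2 = 1 + 0 + 0 + 0 + 1 + 1 + 1 + 0 = 4 ≡ 0 (mod 2).
  s_3 = 0 + 1 + 0 + 0 + 0 + 0 + 1 + 0 = 2 ≡ 0 (mod 2).
  s_4 = 0 + 1 + 0 + 0 + 1 + 0 + 1 + 0 = 3 ≡ 1 (mod 2).
s = (0, 0, 0, 1)^T — this equals column 1 of H (binary 0001), so error is at position 1.
Correct: flip bit 1 of r = 001100001001110 to get c = 101100001001110.


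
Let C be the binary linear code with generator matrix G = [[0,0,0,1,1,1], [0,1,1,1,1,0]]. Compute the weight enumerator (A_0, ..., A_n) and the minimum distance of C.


Weight distribution: A_0 = 1, A_3 = 2, A_4 = 1. Minimum distance d = 3.

Enumerate all 2^2 = 4 messages m ∈ F_2^2.
For each, compute codeword c = mG in F_2^6, then tally its weight.
  m = 00 → c = 000000, weight = 0.
  m = 10 → c = 000111, weight = 3.
  m = 01 → c = 011110, weight = 4.
  m = 11 → c = 011001, weight = 3.
Tally weights:
  weight 0: 1 codewords.
  weight 3: 2 codewords.
  weight 4: 1 codewords.
Minimum distance d = smallest w > 0 with A_w > 0 = 3.
Sanity: Σ A_w = 4 = 2^2 = 4 ✓.


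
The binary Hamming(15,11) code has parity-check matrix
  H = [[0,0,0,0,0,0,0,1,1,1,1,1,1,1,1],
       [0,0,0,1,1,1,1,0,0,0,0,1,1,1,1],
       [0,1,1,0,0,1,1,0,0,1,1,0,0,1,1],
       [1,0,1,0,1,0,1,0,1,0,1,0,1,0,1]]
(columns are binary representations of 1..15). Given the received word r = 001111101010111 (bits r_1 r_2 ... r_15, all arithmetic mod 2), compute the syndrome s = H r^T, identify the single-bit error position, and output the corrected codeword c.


s = (1, 1, 0, 1)^T, error position = 13, corrected codeword c = 001111101010011

Compute s = H r^T mod 2 one row at a time:
  s_1 = 0 + 1 + 0 + 1 + 0 + 1 + 1 + 1 = 5 ≡ 1 (mod 2).
  s_2 = 1 + 1 + 1 + 1 + 0 + 1 + 1 + 1 = 7 ≡ 1 (mod 2).
  s_3 = 0 + 1 + 1 + 1 + 0 + 1 + 1 + 1 = 6 ≡ 0 (mod 2).
  s_4 = 0 + 1 + 1 + 1 + 1 + 1 + 1 + 1 = 7 ≡ 1 (mod 2).
s = (1, 1, 0, 1)^T — this equals column 13 of H (binary 1101), so error is at position 13.
Correct: flip bit 13 of r = 001111101010111 to get c = 001111101010011.
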